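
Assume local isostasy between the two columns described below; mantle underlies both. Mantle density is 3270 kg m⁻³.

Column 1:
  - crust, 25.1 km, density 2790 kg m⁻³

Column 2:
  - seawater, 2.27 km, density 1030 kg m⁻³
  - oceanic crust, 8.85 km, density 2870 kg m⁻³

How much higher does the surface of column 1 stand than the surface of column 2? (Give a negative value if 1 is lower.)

1.05 km

For any compensation level in the mantle, the mantle terms cancel and isostasy reduces to e = (Σt_1 − Σt_2) − (Σ(ρt)_1 − Σ(ρt)_2) / ρ_m.
Σt_1 = 25.1 km; Σt_2 = 11.12 km; Σ(ρt)_1 = 70029; Σ(ρt)_2 = 27737.6 (in km·kg m⁻³).
e = (25.1 − 11.12) − (70029 − 27737.6) / 3270 = 1.05 km.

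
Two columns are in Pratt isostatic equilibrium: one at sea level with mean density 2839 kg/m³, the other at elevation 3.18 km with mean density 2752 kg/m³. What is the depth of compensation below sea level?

ρ_ref D = ρ (D + h) → D (ρ_ref − ρ) = ρ h.
D = ρ h/(ρ_ref − ρ) = 2752 × 3.18 km/(2839 − 2752) = 101 km.

101 km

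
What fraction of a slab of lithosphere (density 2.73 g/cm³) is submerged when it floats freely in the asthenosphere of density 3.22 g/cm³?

0.848

Submerged fraction = ρ_obj/ρ_fluid = 2.73/3.22 = 0.848.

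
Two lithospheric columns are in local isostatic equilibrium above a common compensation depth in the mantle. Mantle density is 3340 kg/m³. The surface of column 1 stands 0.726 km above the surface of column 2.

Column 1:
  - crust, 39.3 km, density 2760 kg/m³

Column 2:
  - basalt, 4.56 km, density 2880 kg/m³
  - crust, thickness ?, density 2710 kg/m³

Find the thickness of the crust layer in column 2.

Take the compensation level at the base of the deeper column (depth z_c below the surface of column 1) and equate Σ ρ_i t_i down to z_c; mantle fills any gap and the z_c terms cancel.
Column 1: 39.3×2760 + (z_c − 39.3)×3340
Column 2: 0.726×0 + 4.56×2880 + x×2710 + (z_c − 0.726 − 4.56 − x)×3340
The z_c×3340 term appears on both sides and cancels. Collect the known terms of each column as K = Σ(ρt)_known − 3340 × (depth of known layers): K_1 = 108468 − 3340×39.3 = −22794; K_2 = 13132.8 − 3340×(0.726 + 4.56) = −4522.44.
Balance: K_1 = K_2 − x×(3340 − 2710), so x = (K_2 − K_1)/(3340 − 2710) = 18271.6/630 = 29 km.

29 km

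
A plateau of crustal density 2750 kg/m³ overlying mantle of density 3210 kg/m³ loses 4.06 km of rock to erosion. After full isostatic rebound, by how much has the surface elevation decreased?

0.582 km

Rebound u = e ρ_c/ρ_m = 4.06 km × 2750/3210 = 3.478 km.
Net surface drop = e − u = 4.06 km − 3.478 km = e (ρ_m − ρ_c)/ρ_m = 0.582 km.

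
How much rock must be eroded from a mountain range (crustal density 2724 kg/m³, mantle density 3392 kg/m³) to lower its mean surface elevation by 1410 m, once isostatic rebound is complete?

7160 m

Net drop Δ = e − u = e − e ρ_c/ρ_m = e (ρ_m − ρ_c)/ρ_m.
e = Δ ρ_m/(ρ_m − ρ_c) = 1410 m × 3392/668 = 7160 m.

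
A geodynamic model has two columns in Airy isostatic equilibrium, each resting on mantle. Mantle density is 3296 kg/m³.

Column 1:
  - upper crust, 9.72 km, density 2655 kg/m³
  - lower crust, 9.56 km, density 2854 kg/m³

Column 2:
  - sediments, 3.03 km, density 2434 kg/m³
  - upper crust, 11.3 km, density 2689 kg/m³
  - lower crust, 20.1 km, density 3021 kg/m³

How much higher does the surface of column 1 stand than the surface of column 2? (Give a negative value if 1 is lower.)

−1.38 km

For any compensation level in the mantle, the mantle terms cancel and isostasy reduces to e = (Σt_1 − Σt_2) − (Σ(ρt)_1 − Σ(ρt)_2) / ρ_m.
Σt_1 = 19.28 km; Σt_2 = 34.43 km; Σ(ρt)_1 = 53090.84; Σ(ρt)_2 = 98482.82 (in km·kg/m³).
e = (19.28 − 34.43) − (53090.84 − 98482.82) / 3296 = −1.38 km.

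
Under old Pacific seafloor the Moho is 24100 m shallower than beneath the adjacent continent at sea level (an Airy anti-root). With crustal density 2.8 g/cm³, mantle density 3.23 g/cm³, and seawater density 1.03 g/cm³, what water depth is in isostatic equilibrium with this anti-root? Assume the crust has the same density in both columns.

Replacing a thickness d of crust by seawater at the top must be balanced by replacing crust with mantle at the base: d (ρ_c − ρ_w) = a (ρ_m − ρ_c).
d = a (ρ_m − ρ_c)/(ρ_c − ρ_w) = 24100 m × 0.43/1.77 = 5850 m.

5850 m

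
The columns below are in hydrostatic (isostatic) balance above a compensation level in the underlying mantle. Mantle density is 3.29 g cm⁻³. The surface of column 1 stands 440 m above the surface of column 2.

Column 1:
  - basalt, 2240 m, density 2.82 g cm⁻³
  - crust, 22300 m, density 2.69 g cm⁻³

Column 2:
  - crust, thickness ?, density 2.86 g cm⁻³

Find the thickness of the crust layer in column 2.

Take the compensation level at the base of the deeper column (depth z_c below the surface of column 1) and equate Σ ρ_i t_i down to z_c; mantle fills any gap and the z_c terms cancel.
Column 1: 2240×2.82 + 22300×2.69 + (z_c − 24540)×3.29
Column 2: 440×0 + x×2.86 + (z_c − 440 − 0 − x)×3.29
The z_c×3.29 term appears on both sides and cancels. Collect the known terms of each column as K = Σ(ρt)_known − 3.29 × (depth of known layers): K_1 = 66303.8 − 3.29×24540 = −14432.8; K_2 = 0 − 3.29×(440 + 0) = −1447.6.
Balance: K_1 = K_2 − x×(3.29 − 2.86), so x = (K_2 − K_1)/(3.29 − 2.86) = 12985.2/0.43 = 30200 m.

30200 m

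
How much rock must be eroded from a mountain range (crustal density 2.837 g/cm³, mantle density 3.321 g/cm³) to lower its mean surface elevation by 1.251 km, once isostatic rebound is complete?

8.58 km

Net drop Δ = e − u = e − e ρ_c/ρ_m = e (ρ_m − ρ_c)/ρ_m.
e = Δ ρ_m/(ρ_m − ρ_c) = 1.251 km × 3.321/0.484 = 8.58 km.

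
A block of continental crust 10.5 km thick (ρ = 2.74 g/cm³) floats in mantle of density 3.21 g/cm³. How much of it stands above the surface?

1.54 km

Floating equilibrium: submerged depth d = t ρ_obj/ρ_fluid = 10.5 km × 2.74/3.21 = 8.963 km.
Freeboard = t − d = 10.5 km − 8.963 km = 1.54 km.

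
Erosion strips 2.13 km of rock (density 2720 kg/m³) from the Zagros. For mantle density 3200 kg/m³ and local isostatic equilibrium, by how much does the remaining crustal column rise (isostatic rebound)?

Unloading: uplift u = e ρ_c/ρ_m = 2.13 km × 2720/3200 = 1.81 km.

1.81 km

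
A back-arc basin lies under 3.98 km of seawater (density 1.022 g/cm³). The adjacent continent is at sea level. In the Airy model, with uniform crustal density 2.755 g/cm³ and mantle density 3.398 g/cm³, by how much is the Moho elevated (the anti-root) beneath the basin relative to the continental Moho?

10.7 km

Isostatic balance requires: replacing crust with seawater at the top is compensated by replacing crust with mantle at the base: d (ρ_c − ρ_w) = a (ρ_m − ρ_c).
a = d (ρ_c − ρ_w)/(ρ_m − ρ_c) = 3.98 km × 1.733/0.643 = 10.7 km.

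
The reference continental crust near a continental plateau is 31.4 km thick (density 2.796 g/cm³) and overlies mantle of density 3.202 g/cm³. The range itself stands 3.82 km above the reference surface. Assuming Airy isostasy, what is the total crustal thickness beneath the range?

Root depth r = h ρ_c / (ρ_m − ρ_c) = 3.82 km × 2.796 / 0.406 = 26.31 km.
Total thickness = T + h + r = 31.4 km + 3.82 km + 26.31 km = 61.5 km.

61.5 km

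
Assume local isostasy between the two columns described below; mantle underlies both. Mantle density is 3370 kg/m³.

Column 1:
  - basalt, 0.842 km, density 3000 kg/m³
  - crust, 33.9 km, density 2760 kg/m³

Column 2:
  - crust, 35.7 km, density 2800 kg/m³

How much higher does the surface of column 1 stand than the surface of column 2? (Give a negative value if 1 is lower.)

For any compensation level in the mantle, the mantle terms cancel and isostasy reduces to e = (Σt_1 − Σt_2) − (Σ(ρt)_1 − Σ(ρt)_2) / ρ_m.
Σt_1 = 34.742 km; Σt_2 = 35.7 km; Σ(ρt)_1 = 96090; Σ(ρt)_2 = 99960 (in km·kg/m³).
e = (34.742 − 35.7) − (96090 − 99960) / 3370 = 0.19 km.

0.19 km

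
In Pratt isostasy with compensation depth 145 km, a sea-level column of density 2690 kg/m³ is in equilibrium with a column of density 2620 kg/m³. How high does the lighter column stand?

ρ_ref D = ρ (D + h) → h = D (ρ_ref − ρ)/ρ.
h = 145 km × (2690 − 2620)/2620 = 3.87 km.

3.87 km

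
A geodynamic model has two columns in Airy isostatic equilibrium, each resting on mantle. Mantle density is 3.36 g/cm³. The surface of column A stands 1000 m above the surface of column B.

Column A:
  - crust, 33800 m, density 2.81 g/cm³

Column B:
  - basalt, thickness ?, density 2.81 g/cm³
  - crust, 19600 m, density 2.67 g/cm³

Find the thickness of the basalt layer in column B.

Take the compensation level at the base of the deeper column (depth z_c below the surface of column A) and equate Σ ρ_i t_i down to z_c; mantle fills any gap and the z_c terms cancel.
Column A: 33800×2.81 + (z_c − 33800)×3.36
Column B: 1000×0 + x×2.81 + 19600×2.67 + (z_c − 1000 − 19600 − x)×3.36
The z_c×3.36 term appears on both sides and cancels. Collect the known terms of each column as K = Σ(ρt)_known − 3.36 × (depth of known layers): K_A = 94978 − 3.36×33800 = −18590; K_B = 52332 − 3.36×(1000 + 19600) = −16884.
Balance: K_A = K_B − x×(3.36 − 2.81), so x = (K_B − K_A)/(3.36 − 2.81) = 1706/0.55 = 3100 m.

3100 m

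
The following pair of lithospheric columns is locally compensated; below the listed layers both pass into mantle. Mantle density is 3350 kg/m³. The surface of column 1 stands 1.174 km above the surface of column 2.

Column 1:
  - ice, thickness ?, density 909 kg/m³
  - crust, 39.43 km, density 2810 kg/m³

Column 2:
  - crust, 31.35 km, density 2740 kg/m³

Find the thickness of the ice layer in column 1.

0.723 km

Take the compensation level at the base of the deeper column (depth z_c below the surface of column 1) and equate Σ ρ_i t_i down to z_c; mantle fills any gap and the z_c terms cancel.
Column 1: x×909 + 39.43×2810 + (z_c − 39.43 − x)×3350
Column 2: 1.174×0 + 31.35×2740 + (z_c − 1.174 − 31.35)×3350
The z_c×3350 term appears on both sides and cancels. Collect the known terms of each column as K = Σ(ρt)_known − 3350 × (depth of known layers): K_1 = 110798.3 − 3350×39.43 = −21292.2; K_2 = 85899 − 3350×(1.174 + 31.35) = −23056.4.
Balance: K_1 − x×(3350 − 909) = K_2, so x = (K_1 − K_2)/(3350 − 909) = 1764.2/2441 = 0.723 km.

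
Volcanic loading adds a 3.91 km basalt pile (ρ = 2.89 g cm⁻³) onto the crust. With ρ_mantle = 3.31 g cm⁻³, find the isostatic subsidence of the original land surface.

3.41 km

Subaerial loading: s = t ρ_load / ρ_m.
s = 3.91 km × 2.89/3.31 = 3.41 km.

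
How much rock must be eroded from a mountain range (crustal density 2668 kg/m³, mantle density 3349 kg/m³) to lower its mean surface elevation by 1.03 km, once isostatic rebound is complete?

Net drop Δ = e − u = e − e ρ_c/ρ_m = e (ρ_m − ρ_c)/ρ_m.
e = Δ ρ_m/(ρ_m − ρ_c) = 1.03 km × 3349/681 = 5.07 km.

5.07 km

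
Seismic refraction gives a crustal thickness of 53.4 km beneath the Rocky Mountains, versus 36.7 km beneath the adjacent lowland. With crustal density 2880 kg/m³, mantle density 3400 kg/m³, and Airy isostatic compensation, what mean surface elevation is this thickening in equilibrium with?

Excess crust Δ = 53.4 km − 36.7 km = 16.7 km, split between elevation h and root r with h + r = Δ.
Airy balance ρ_c h = (ρ_m − ρ_c) r gives r = h ρ_c/(ρ_m − ρ_c), so h (1 + ρ_c/(ρ_m − ρ_c)) = Δ, i.e. h = Δ (ρ_m − ρ_c)/ρ_m.
h = 16.7 km × 520/3400 = 2.55 km.

2.55 km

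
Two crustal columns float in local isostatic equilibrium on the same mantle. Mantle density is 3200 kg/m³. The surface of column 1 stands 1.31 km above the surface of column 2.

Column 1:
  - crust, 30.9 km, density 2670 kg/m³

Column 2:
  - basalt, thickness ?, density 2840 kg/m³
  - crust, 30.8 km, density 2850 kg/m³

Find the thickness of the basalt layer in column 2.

3.9 km

Take the compensation level at the base of the deeper column (depth z_c below the surface of column 1) and equate Σ ρ_i t_i down to z_c; mantle fills any gap and the z_c terms cancel.
Column 1: 30.9×2670 + (z_c − 30.9)×3200
Column 2: 1.31×0 + x×2840 + 30.8×2850 + (z_c − 1.31 − 30.8 − x)×3200
The z_c×3200 term appears on both sides and cancels. Collect the known terms of each column as K = Σ(ρt)_known − 3200 × (depth of known layers): K_1 = 82503 − 3200×30.9 = −16377; K_2 = 87780 − 3200×(1.31 + 30.8) = −14972.
Balance: K_1 = K_2 − x×(3200 − 2840), so x = (K_2 − K_1)/(3200 − 2840) = 1405/360 = 3.9 km.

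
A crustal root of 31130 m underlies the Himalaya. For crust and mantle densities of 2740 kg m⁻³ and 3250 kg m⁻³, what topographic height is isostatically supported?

For local isostatic compensation: ρ_c h = (ρ_m − ρ_c) r.
h = r (ρ_m − ρ_c) / ρ_c = 31130 m × (3250 − 2740) / 2740 = 5790 m.

5790 m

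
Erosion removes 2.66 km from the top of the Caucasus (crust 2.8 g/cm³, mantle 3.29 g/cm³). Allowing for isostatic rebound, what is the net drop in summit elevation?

0.396 km

Rebound u = e ρ_c/ρ_m = 2.66 km × 2.8/3.29 = 2.264 km.
Net surface drop = e − u = 2.66 km − 2.264 km = e (ρ_m − ρ_c)/ρ_m = 0.396 km.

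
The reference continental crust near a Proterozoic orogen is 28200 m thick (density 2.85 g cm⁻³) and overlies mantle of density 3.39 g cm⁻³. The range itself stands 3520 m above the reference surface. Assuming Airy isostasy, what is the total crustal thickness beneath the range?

50300 m

Root depth r = h ρ_c / (ρ_m − ρ_c) = 3520 m × 2.85 / 0.54 = 18580 m.
Total thickness = T + h + r = 28200 m + 3520 m + 18580 m = 50300 m.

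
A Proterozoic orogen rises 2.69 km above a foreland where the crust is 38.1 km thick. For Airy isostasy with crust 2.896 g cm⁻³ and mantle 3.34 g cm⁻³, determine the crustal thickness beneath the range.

58.3 km

Root depth r = h ρ_c / (ρ_m − ρ_c) = 2.69 km × 2.896 / 0.444 = 17.55 km.
Total thickness = T + h + r = 38.1 km + 2.69 km + 17.55 km = 58.3 km.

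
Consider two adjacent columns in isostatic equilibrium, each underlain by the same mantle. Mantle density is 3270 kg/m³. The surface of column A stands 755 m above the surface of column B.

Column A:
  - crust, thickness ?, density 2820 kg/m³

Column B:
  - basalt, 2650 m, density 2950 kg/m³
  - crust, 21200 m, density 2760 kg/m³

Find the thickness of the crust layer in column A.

Take the compensation level at the base of the deeper column (depth z_c below the surface of column A) and equate Σ ρ_i t_i down to z_c; mantle fills any gap and the z_c terms cancel.
Column A: x×2820 + (z_c − 0 − x)×3270
Column B: 755×0 + 2650×2950 + 21200×2760 + (z_c − 755 − 23850)×3270
The z_c×3270 term appears on both sides and cancels. Collect the known terms of each column as K = Σ(ρt)_known − 3270 × (depth of known layers): K_A = 0 − 3270×0 = 0; K_B = 66329500 − 3270×(755 + 23850) = −14128850.
Balance: K_A − x×(3270 − 2820) = K_B, so x = (K_A − K_B)/(3270 − 2820) = 14128800/450 = 31400 m.

31400 m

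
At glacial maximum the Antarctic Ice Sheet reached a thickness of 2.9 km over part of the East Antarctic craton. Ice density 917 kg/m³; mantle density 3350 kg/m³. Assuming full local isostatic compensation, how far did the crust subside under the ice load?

In Airy isostatic equilibrium: the ice load ρ_ice t is balanced by mantle displaced below, ρ_m s.
s = t ρ_ice / ρ_m = 2.9 km × 917/3350 = 0.794 km.

0.794 km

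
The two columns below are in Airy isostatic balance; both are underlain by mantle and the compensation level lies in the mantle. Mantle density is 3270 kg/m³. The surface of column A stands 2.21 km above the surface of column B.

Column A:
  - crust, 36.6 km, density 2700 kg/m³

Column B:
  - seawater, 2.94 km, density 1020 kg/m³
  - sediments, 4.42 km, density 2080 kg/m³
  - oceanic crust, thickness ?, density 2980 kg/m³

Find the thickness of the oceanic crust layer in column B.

Take the compensation level at the base of the deeper column (depth z_c below the surface of column A) and equate Σ ρ_i t_i down to z_c; mantle fills any gap and the z_c terms cancel.
Column A: 36.6×2700 + (z_c − 36.6)×3270
Column B: 2.21×0 + 2.94×1020 + 4.42×2080 + x×2980 + (z_c − 2.21 − 7.36 − x)×3270
The z_c×3270 term appears on both sides and cancels. Collect the known terms of each column as K = Σ(ρt)_known − 3270 × (depth of known layers): K_A = 98820 − 3270×36.6 = −20862; K_B = 12192.4 − 3270×(2.21 + 7.36) = −19101.5.
Balance: K_A = K_B − x×(3270 − 2980), so x = (K_B − K_A)/(3270 − 2980) = 1760.5/290 = 6.07 km.

6.07 km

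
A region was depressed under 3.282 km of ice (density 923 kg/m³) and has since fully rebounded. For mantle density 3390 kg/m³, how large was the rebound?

Removing the load lets mantle flow back in; uplift u satisfies ρ_ice t = ρ_m u.
u = t ρ_ice/ρ_m = 3.282 km × 923/3390 = 0.894 km.

0.894 km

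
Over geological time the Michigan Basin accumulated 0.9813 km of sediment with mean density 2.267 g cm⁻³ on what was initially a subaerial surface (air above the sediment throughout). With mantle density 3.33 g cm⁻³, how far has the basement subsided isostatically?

0.668 km

Subaerial load: s = t ρ_sed / ρ_m = 0.9813 km × 2.267/3.33 = 0.668 km.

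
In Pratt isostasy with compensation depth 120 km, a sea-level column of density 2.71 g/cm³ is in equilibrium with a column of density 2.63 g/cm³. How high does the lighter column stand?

ρ_ref D = ρ (D + h) → h = D (ρ_ref − ρ)/ρ.
h = 120 km × (2.71 − 2.63)/2.63 = 3.65 km.

3.65 km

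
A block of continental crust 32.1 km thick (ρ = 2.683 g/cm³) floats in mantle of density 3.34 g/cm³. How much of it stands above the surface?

6.31 km

Floating equilibrium: submerged depth d = t ρ_obj/ρ_fluid = 32.1 km × 2.683/3.34 = 25.79 km.
Freeboard = t − d = 32.1 km − 25.79 km = 6.31 km.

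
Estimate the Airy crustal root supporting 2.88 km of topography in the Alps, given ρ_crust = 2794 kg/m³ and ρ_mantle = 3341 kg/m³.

14.7 km

Isostatic balance requires: the weight of the topography is balanced by the buoyancy of the root, ρ_c h = (ρ_m − ρ_c) r.
r = h · ρ_c / (ρ_m − ρ_c) = 2.88 km × 2794 / (3341 − 2794) = 14.7 km.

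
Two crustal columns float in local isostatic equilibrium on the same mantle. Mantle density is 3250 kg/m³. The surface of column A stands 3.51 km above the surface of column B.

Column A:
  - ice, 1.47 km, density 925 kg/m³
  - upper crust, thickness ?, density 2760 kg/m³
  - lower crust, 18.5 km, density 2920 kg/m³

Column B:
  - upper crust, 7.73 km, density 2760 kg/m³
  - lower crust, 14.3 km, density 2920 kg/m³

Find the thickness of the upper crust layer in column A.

21.2 km

Take the compensation level at the base of the deeper column (depth z_c below the surface of column A) and equate Σ ρ_i t_i down to z_c; mantle fills any gap and the z_c terms cancel.
Column A: 1.47×925 + x×2760 + 18.5×2920 + (z_c − 19.97 − x)×3250
Column B: 3.51×0 + 7.73×2760 + 14.3×2920 + (z_c − 3.51 − 22.03)×3250
The z_c×3250 term appears on both sides and cancels. Collect the known terms of each column as K = Σ(ρt)_known − 3250 × (depth of known layers): K_A = 55379.75 − 3250×19.97 = −9522.75; K_B = 63090.8 − 3250×(3.51 + 22.03) = −19914.2.
Balance: K_A − x×(3250 − 2760) = K_B, so x = (K_A − K_B)/(3250 − 2760) = 10391.5/490 = 21.2 km.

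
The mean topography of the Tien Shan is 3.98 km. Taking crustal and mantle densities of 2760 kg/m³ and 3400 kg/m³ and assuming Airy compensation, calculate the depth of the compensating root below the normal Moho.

17.2 km

For local isostatic compensation: the weight of the topography is balanced by the buoyancy of the root, ρ_c h = (ρ_m − ρ_c) r.
r = h · ρ_c / (ρ_m − ρ_c) = 3.98 km × 2760 / (3400 − 2760) = 17.2 km.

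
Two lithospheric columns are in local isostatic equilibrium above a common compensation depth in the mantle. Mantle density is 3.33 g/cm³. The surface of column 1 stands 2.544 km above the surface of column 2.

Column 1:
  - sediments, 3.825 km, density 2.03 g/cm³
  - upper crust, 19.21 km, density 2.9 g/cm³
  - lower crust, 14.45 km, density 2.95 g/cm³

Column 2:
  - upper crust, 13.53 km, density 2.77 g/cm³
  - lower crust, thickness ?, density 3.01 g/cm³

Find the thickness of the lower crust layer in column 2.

8.36 km

Take the compensation level at the base of the deeper column (depth z_c below the surface of column 1) and equate Σ ρ_i t_i down to z_c; mantle fills any gap and the z_c terms cancel.
Column 1: 3.825×2.03 + 19.21×2.9 + 14.45×2.95 + (z_c − 37.485)×3.33
Column 2: 2.544×0 + 13.53×2.77 + x×3.01 + (z_c − 2.544 − 13.53 − x)×3.33
The z_c×3.33 term appears on both sides and cancels. Collect the known terms of each column as K = Σ(ρt)_known − 3.33 × (depth of known layers): K_1 = 106.10125 − 3.33×37.485 = −18.7238; K_2 = 37.4781 − 3.33×(2.544 + 13.53) = −16.04832.
Balance: K_1 = K_2 − x×(3.33 − 3.01), so x = (K_2 − K_1)/(3.33 − 3.01) = 2.67548/0.32 = 8.36 km.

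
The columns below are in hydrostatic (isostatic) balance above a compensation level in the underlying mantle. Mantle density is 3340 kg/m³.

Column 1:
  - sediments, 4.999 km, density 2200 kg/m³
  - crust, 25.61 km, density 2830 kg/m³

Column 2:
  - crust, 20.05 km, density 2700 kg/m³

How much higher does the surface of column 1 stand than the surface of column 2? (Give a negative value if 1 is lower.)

For any compensation level in the mantle, the mantle terms cancel and isostasy reduces to e = (Σt_1 − Σt_2) − (Σ(ρt)_1 − Σ(ρt)_2) / ρ_m.
Σt_1 = 30.609 km; Σt_2 = 20.05 km; Σ(ρt)_1 = 83474.1; Σ(ρt)_2 = 54135 (in km·kg/m³).
e = (30.609 − 20.05) − (83474.1 − 54135) / 3340 = 1.77 km.

1.77 km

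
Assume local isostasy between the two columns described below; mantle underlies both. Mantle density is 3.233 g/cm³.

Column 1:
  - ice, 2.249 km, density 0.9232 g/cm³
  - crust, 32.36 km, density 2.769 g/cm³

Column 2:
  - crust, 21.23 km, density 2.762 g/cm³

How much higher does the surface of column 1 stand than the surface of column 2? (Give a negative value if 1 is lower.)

3.16 km

For any compensation level in the mantle, the mantle terms cancel and isostasy reduces to e = (Σt_1 − Σt_2) − (Σ(ρt)_1 − Σ(ρt)_2) / ρ_m.
Σt_1 = 34.609 km; Σt_2 = 21.23 km; Σ(ρt)_1 = 91.6811168; Σ(ρt)_2 = 58.63726 (in km·g/cm³).
e = (34.609 − 21.23) − (91.6811168 − 58.63726) / 3.233 = 3.16 km.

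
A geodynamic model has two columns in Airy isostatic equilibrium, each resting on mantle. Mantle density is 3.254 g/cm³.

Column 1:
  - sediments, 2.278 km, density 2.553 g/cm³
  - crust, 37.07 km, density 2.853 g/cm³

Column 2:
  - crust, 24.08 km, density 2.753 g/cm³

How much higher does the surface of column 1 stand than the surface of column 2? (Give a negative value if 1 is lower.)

1.35 km

For any compensation level in the mantle, the mantle terms cancel and isostasy reduces to e = (Σt_1 − Σt_2) − (Σ(ρt)_1 − Σ(ρt)_2) / ρ_m.
Σt_1 = 39.348 km; Σt_2 = 24.08 km; Σ(ρt)_1 = 111.576444; Σ(ρt)_2 = 66.29224 (in km·g/cm³).
e = (39.348 − 24.08) − (111.576444 − 66.29224) / 3.254 = 1.35 km.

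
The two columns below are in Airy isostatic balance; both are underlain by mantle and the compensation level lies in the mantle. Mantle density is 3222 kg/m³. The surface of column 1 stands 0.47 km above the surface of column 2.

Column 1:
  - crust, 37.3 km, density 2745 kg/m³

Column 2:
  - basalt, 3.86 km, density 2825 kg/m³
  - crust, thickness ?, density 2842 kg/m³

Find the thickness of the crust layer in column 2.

38.8 km

Take the compensation level at the base of the deeper column (depth z_c below the surface of column 1) and equate Σ ρ_i t_i down to z_c; mantle fills any gap and the z_c terms cancel.
Column 1: 37.3×2745 + (z_c − 37.3)×3222
Column 2: 0.47×0 + 3.86×2825 + x×2842 + (z_c − 0.47 − 3.86 − x)×3222
The z_c×3222 term appears on both sides and cancels. Collect the known terms of each column as K = Σ(ρt)_known − 3222 × (depth of known layers): K_1 = 102388.5 − 3222×37.3 = −17792.1; K_2 = 10904.5 − 3222×(0.47 + 3.86) = −3046.76.
Balance: K_1 = K_2 − x×(3222 − 2842), so x = (K_2 − K_1)/(3222 − 2842) = 14745.3/380 = 38.8 km.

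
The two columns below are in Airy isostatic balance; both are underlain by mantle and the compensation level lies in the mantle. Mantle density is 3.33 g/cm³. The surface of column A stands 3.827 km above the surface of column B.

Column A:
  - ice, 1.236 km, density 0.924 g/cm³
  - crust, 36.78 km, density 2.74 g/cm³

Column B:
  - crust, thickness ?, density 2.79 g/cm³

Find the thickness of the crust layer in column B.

22.1 km

Take the compensation level at the base of the deeper column (depth z_c below the surface of column A) and equate Σ ρ_i t_i down to z_c; mantle fills any gap and the z_c terms cancel.
Column A: 1.236×0.924 + 36.78×2.74 + (z_c − 38.016)×3.33
Column B: 3.827×0 + x×2.79 + (z_c − 3.827 − 0 − x)×3.33
The z_c×3.33 term appears on both sides and cancels. Collect the known terms of each column as K = Σ(ρt)_known − 3.33 × (depth of known layers): K_A = 101.919264 − 3.33×38.016 = −24.674016; K_B = 0 − 3.33×(3.827 + 0) = −12.74391.
Balance: K_A = K_B − x×(3.33 − 2.79), so x = (K_B − K_A)/(3.33 − 2.79) = 11.9301/0.54 = 22.1 km.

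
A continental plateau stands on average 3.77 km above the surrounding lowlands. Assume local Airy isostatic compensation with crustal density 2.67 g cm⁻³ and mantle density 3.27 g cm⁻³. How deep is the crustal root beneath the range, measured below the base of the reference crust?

16.8 km

For local isostatic compensation: the weight of the topography is balanced by the buoyancy of the root, ρ_c h = (ρ_m − ρ_c) r.
r = h · ρ_c / (ρ_m − ρ_c) = 3.77 km × 2.67 / (3.27 − 2.67) = 16.8 km.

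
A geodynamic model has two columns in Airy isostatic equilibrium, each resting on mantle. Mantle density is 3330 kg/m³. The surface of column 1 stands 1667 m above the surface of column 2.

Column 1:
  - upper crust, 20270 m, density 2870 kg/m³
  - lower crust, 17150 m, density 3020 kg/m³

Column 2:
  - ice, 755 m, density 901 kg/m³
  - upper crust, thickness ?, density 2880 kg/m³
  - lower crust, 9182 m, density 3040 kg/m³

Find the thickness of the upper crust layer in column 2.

Take the compensation level at the base of the deeper column (depth z_c below the surface of column 1) and equate Σ ρ_i t_i down to z_c; mantle fills any gap and the z_c terms cancel.
Column 1: 20270×2870 + 17150×3020 + (z_c − 37420)×3330
Column 2: 1667×0 + 755×901 + x×2880 + 9182×3040 + (z_c − 1667 − 9937 − x)×3330
The z_c×3330 term appears on both sides and cancels. Collect the known terms of each column as K = Σ(ρt)_known − 3330 × (depth of known layers): K_1 = 109967900 − 3330×37420 = −14640700; K_2 = 28593535 − 3330×(1667 + 9937) = −10047785.
Balance: K_1 = K_2 − x×(3330 − 2880), so x = (K_2 − K_1)/(3330 − 2880) = 4592920/450 = 10200 m.

10200 m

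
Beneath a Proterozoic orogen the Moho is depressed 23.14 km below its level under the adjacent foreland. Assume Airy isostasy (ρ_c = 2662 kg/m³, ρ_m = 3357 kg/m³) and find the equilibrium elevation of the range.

Equating mass per unit area of the two columns: ρ_c h = (ρ_m − ρ_c) r.
h = r (ρ_m − ρ_c) / ρ_c = 23.14 km × (3357 − 2662) / 2662 = 6.04 km.

6.04 km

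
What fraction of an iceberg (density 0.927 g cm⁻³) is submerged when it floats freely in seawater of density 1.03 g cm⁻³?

Submerged fraction = ρ_obj/ρ_fluid = 0.927/1.03 = 90%.

90%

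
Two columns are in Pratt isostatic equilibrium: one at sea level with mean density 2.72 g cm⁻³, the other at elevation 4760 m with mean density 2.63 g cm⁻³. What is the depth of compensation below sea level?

ρ_ref D = ρ (D + h) → D (ρ_ref − ρ) = ρ h.
D = ρ h/(ρ_ref − ρ) = 2.63 × 4760 m/(2.72 − 2.63) = 139000 m.

139000 m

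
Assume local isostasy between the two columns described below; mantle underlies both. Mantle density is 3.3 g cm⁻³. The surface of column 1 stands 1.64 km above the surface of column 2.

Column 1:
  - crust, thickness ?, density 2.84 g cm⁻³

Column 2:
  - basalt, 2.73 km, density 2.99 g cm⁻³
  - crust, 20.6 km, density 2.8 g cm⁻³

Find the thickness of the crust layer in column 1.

Take the compensation level at the base of the deeper column (depth z_c below the surface of column 1) and equate Σ ρ_i t_i down to z_c; mantle fills any gap and the z_c terms cancel.
Column 1: x×2.84 + (z_c − 0 − x)×3.3
Column 2: 1.64×0 + 2.73×2.99 + 20.6×2.8 + (z_c − 1.64 − 23.33)×3.3
The z_c×3.3 term appears on both sides and cancels. Collect the known terms of each column as K = Σ(ρt)_known − 3.3 × (depth of known layers): K_1 = 0 − 3.3×0 = 0; K_2 = 65.8427 − 3.3×(1.64 + 23.33) = −16.5583.
Balance: K_1 − x×(3.3 − 2.84) = K_2, so x = (K_1 − K_2)/(3.3 − 2.84) = 16.5583/0.46 = 36 km.

36 km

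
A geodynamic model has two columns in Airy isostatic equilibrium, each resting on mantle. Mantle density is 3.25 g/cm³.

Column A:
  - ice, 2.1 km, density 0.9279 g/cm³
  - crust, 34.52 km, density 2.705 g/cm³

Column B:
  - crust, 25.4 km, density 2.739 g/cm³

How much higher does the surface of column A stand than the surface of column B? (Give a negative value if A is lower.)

3.3 km

For any compensation level in the mantle, the mantle terms cancel and isostasy reduces to e = (Σt_A − Σt_B) − (Σ(ρt)_A − Σ(ρt)_B) / ρ_m.
Σt_A = 36.62 km; Σt_B = 25.4 km; Σ(ρt)_A = 95.32519; Σ(ρt)_B = 69.5706 (in km·g/cm³).
e = (36.62 − 25.4) − (95.32519 − 69.5706) / 3.25 = 3.3 km.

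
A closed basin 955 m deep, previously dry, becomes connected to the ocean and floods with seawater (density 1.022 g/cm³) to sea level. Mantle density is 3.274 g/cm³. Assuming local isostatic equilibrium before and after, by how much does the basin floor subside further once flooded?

433 m

After flooding the water column is d + s deep. Its weight must equal the weight of mantle displaced by the extra subsidence s: (d + s) ρ_w = s ρ_m.
s = d ρ_w / (ρ_m − ρ_w) = 955 m × 1.022/(3.274 − 1.022) = 433 m.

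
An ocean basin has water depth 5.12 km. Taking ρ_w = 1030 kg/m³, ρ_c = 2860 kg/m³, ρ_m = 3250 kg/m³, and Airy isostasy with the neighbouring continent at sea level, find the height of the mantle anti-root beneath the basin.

In Airy isostatic equilibrium: replacing crust with seawater at the top is compensated by replacing crust with mantle at the base: d (ρ_c − ρ_w) = a (ρ_m − ρ_c).
a = d (ρ_c − ρ_w)/(ρ_m − ρ_c) = 5.12 km × 1830/390 = 24 km.

24 km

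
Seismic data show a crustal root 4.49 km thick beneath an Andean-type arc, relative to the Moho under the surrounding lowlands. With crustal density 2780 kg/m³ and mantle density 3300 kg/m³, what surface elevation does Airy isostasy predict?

For local isostatic compensation: ρ_c h = (ρ_m − ρ_c) r.
h = r (ρ_m − ρ_c) / ρ_c = 4.49 km × (3300 − 2780) / 2780 = 0.84 km.

0.84 km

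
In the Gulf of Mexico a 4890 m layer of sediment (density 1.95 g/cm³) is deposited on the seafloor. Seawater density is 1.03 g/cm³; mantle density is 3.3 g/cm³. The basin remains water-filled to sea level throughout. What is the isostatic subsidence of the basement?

1980 m

Submarine loading: the sediment displaces seawater, and the subsidence is in turn flooded, so s (ρ_m − ρ_w) = t (ρ_sed − ρ_w).
s = 4890 m × (1.95 − 1.03) / (3.3 − 1.03) = 1980 m.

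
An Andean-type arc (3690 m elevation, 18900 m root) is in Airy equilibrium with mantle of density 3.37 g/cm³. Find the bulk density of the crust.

2.82 g/cm³

ρ_c h = (ρ_m − ρ_c) r → ρ_c (h + r) = ρ_m r → ρ_c = ρ_m r / (h + r).
ρ_c = 3.37 × 18900 m / (3690 m + 18900 m) = 2.82 g/cm³.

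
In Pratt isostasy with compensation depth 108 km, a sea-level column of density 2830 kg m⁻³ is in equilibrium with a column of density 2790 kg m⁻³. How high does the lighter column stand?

1.55 km

ρ_ref D = ρ (D + h) → h = D (ρ_ref − ρ)/ρ.
h = 108 km × (2830 − 2790)/2790 = 1.55 km.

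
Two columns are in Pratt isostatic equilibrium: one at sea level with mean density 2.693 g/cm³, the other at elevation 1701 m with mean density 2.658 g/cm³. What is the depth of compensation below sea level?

ρ_ref D = ρ (D + h) → D (ρ_ref − ρ) = ρ h.
D = ρ h/(ρ_ref − ρ) = 2.658 × 1701 m/(2.693 − 2.658) = 129000 m.

129000 m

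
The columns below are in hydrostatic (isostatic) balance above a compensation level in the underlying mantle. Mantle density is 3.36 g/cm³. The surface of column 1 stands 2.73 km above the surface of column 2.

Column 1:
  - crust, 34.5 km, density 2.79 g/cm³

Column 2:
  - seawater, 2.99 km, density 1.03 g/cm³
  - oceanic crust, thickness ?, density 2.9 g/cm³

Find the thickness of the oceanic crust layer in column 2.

Take the compensation level at the base of the deeper column (depth z_c below the surface of column 1) and equate Σ ρ_i t_i down to z_c; mantle fills any gap and the z_c terms cancel.
Column 1: 34.5×2.79 + (z_c − 34.5)×3.36
Column 2: 2.73×0 + 2.99×1.03 + x×2.9 + (z_c − 2.73 − 2.99 − x)×3.36
The z_c×3.36 term appears on both sides and cancels. Collect the known terms of each column as K = Σ(ρt)_known − 3.36 × (depth of known layers): K_1 = 96.255 − 3.36×34.5 = −19.665; K_2 = 3.0797 − 3.36×(2.73 + 2.99) = −16.1395.
Balance: K_1 = K_2 − x×(3.36 − 2.9), so x = (K_2 − K_1)/(3.36 − 2.9) = 3.5255/0.46 = 7.66 km.

7.66 km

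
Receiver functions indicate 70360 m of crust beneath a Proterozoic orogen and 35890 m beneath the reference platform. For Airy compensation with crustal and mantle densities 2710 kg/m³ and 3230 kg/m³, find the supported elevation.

Excess crust Δ = 70360 m − 35890 m = 34470 m, split between elevation h and root r with h + r = Δ.
Airy balance ρ_c h = (ρ_m − ρ_c) r gives r = h ρ_c/(ρ_m − ρ_c), so h (1 + ρ_c/(ρ_m − ρ_c)) = Δ, i.e. h = Δ (ρ_m − ρ_c)/ρ_m.
h = 34470 m × 520/3230 = 5550 m.

5550 m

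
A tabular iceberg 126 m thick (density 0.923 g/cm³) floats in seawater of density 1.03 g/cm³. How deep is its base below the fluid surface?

Draft d = t ρ_obj/ρ_fluid = 126 m × 0.923/1.03 = 113 m.

113 m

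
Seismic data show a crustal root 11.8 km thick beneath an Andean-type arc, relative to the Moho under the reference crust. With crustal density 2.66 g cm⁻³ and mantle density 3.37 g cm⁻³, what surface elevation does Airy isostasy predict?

3.15 km

Balancing pressure at the compensation depth: ρ_c h = (ρ_m − ρ_c) r.
h = r (ρ_m − ρ_c) / ρ_c = 11.8 km × (3.37 − 2.66) / 2.66 = 3.15 km.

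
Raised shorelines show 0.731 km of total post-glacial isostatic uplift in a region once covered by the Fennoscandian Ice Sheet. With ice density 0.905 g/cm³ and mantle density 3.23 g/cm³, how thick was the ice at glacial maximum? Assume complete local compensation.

2.61 km

u = t ρ_ice/ρ_m → t = u ρ_m/ρ_ice = 0.731 km × 3.23/0.905 = 2.61 km.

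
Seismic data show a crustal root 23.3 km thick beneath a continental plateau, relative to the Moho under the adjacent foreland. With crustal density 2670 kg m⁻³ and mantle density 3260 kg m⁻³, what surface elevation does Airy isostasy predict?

For local isostatic compensation: ρ_c h = (ρ_m − ρ_c) r.
h = r (ρ_m − ρ_c) / ρ_c = 23.3 km × (3260 − 2670) / 2670 = 5.15 km.

5.15 km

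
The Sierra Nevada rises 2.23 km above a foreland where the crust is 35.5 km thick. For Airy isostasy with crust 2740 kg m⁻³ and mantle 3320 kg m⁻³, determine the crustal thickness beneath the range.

48.3 km

Root depth r = h ρ_c / (ρ_m − ρ_c) = 2.23 km × 2740 / 580 = 10.53 km.
Total thickness = T + h + r = 35.5 km + 2.23 km + 10.53 km = 48.3 km.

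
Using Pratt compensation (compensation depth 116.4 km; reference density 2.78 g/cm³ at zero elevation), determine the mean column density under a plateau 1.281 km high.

Pratt balance: ρ_ref D = ρ (D + h).
ρ = ρ_ref D/(D + h) = 2.78 × 116.4 km/(116.4 km + 1.281 km) = 2.75 g/cm³.

2.75 g/cm³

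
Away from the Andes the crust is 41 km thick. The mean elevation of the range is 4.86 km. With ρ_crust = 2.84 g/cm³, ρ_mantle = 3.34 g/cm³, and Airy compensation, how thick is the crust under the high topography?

Root depth r = h ρ_c / (ρ_m − ρ_c) = 4.86 km × 2.84 / 0.5 = 27.6 km.
Total thickness = T + h + r = 41 km + 4.86 km + 27.6 km = 73.5 km.

73.5 km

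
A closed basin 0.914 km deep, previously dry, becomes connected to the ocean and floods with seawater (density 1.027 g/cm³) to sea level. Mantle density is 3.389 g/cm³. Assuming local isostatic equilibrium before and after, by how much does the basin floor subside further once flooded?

After flooding the water column is d + s deep. Its weight must equal the weight of mantle displaced by the extra subsidence s: (d + s) ρ_w = s ρ_m.
s = d ρ_w / (ρ_m − ρ_w) = 0.914 km × 1.027/(3.389 − 1.027) = 0.397 km.

0.397 km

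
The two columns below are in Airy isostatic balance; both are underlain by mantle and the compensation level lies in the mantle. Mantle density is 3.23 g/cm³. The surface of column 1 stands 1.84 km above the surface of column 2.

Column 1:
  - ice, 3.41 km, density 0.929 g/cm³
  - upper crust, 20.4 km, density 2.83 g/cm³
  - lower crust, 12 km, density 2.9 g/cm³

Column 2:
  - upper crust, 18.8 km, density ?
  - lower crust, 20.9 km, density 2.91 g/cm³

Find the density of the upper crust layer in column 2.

2.84 g/cm³

Take the compensation level at the base of the deeper column (depth z_c below the surface of column 1) and equate Σ ρ_i t_i down to z_c; mantle fills any gap and the z_c terms cancel.
Column 1: 3.41×0.929 + 20.4×2.83 + 12×2.9 + (z_c − 35.81)×3.23
Column 2: 1.84×0 + 18.8×ρ + 20.9×2.91 + (z_c − 1.84 − 39.7)×3.23
The z_c×3.23 term appears on both sides and cancels. Collect the known terms of each column as K = Σ(ρt)_known − 3.23 × (depth of known layers): K_1 = 95.69989 − 3.23×35.81 = −19.96641; K_2 = 60.819 − 3.23×(1.84 + 39.7) = −73.3552.
Balance: K_1 = K_2 + 18.8×ρ, so ρ = (K_1 − K_2)/18.8 = 53.3888/18.8 = 2.84 g/cm³.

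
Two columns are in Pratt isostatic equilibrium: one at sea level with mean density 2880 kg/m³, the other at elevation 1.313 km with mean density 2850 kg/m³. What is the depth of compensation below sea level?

ρ_ref D = ρ (D + h) → D (ρ_ref − ρ) = ρ h.
D = ρ h/(ρ_ref − ρ) = 2850 × 1.313 km/(2880 − 2850) = 125 km.

125 km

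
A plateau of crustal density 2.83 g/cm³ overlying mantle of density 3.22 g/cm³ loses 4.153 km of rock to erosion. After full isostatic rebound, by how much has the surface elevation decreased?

Rebound u = e ρ_c/ρ_m = 4.153 km × 2.83/3.22 = 3.65 km.
Net surface drop = e − u = 4.153 km − 3.65 km = e (ρ_m − ρ_c)/ρ_m = 0.503 km.

0.503 km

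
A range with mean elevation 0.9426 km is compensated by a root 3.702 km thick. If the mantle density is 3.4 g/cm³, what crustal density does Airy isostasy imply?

ρ_c h = (ρ_m − ρ_c) r → ρ_c (h + r) = ρ_m r → ρ_c = ρ_m r / (h + r).
ρ_c = 3.4 × 3.702 km / (0.9426 km + 3.702 km) = 2.71 g/cm³.

2.71 g/cm³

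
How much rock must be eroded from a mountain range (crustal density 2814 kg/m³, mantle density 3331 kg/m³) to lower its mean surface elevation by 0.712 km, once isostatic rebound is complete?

4.59 km

Net drop Δ = e − u = e − e ρ_c/ρ_m = e (ρ_m − ρ_c)/ρ_m.
e = Δ ρ_m/(ρ_m − ρ_c) = 0.712 km × 3331/517 = 4.59 km.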